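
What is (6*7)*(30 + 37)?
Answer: 2814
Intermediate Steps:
(6*7)*(30 + 37) = 42*67 = 2814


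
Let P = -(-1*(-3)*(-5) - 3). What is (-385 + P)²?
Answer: 134689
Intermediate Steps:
P = 18 (P = -(3*(-5) - 3) = -(-15 - 3) = -1*(-18) = 18)
(-385 + P)² = (-385 + 18)² = (-367)² = 134689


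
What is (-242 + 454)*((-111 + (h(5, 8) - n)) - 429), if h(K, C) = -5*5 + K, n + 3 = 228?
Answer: -166420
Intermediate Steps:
n = 225 (n = -3 + 228 = 225)
h(K, C) = -25 + K
(-242 + 454)*((-111 + (h(5, 8) - n)) - 429) = (-242 + 454)*((-111 + ((-25 + 5) - 1*225)) - 429) = 212*((-111 + (-20 - 225)) - 429) = 212*((-111 - 245) - 429) = 212*(-356 - 429) = 212*(-785) = -166420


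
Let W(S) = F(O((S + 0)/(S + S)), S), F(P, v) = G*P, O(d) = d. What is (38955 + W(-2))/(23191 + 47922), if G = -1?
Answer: 77909/142226 ≈ 0.54778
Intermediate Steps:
F(P, v) = -P
W(S) = -½ (W(S) = -(S + 0)/(S + S) = -S/(2*S) = -S*1/(2*S) = -1*½ = -½)
(38955 + W(-2))/(23191 + 47922) = (38955 - ½)/(23191 + 47922) = (77909/2)/71113 = (77909/2)*(1/71113) = 77909/142226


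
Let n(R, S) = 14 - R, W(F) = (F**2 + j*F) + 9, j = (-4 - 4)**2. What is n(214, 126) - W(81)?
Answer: -11954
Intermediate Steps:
j = 64 (j = (-8)**2 = 64)
W(F) = 9 + F**2 + 64*F (W(F) = (F**2 + 64*F) + 9 = 9 + F**2 + 64*F)
n(214, 126) - W(81) = (14 - 1*214) - (9 + 81**2 + 64*81) = (14 - 214) - (9 + 6561 + 5184) = -200 - 1*11754 = -200 - 11754 = -11954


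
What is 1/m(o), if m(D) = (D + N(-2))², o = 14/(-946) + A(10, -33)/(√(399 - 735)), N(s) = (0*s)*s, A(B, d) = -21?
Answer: 3579664/(28 - 473*I*√21)² ≈ -0.76152 + 0.019678*I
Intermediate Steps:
N(s) = 0 (N(s) = 0*s = 0)
o = -7/473 + I*√21/4 (o = 14/(-946) - 21/√(399 - 735) = 14*(-1/946) - 21*(-I*√21/84) = -7/473 - 21*(-I*√21/84) = -7/473 - (-1)*I*√21/4 = -7/473 + I*√21/4 ≈ -0.014799 + 1.1456*I)
m(D) = D² (m(D) = (D + 0)² = D²)
1/m(o) = 1/((-7/473 + I*√21/4)²) = (-7/473 + I*√21/4)⁻²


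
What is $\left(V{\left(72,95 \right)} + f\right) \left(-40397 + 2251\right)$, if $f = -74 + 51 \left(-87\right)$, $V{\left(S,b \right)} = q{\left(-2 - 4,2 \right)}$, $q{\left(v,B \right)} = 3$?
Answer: $171962168$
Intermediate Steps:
$V{\left(S,b \right)} = 3$
$f = -4511$ ($f = -74 - 4437 = -4511$)
$\left(V{\left(72,95 \right)} + f\right) \left(-40397 + 2251\right) = \left(3 - 4511\right) \left(-40397 + 2251\right) = \left(-4508\right) \left(-38146\right) = 171962168$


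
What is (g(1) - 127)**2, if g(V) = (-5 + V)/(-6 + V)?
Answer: 398161/25 ≈ 15926.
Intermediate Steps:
g(V) = (-5 + V)/(-6 + V)
(g(1) - 127)**2 = ((-5 + 1)/(-6 + 1) - 127)**2 = (-4/(-5) - 127)**2 = (-1/5*(-4) - 127)**2 = (4/5 - 127)**2 = (-631/5)**2 = 398161/25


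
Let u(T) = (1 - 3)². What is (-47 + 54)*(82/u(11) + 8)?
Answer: 399/2 ≈ 199.50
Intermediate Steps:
u(T) = 4 (u(T) = (-2)² = 4)
(-47 + 54)*(82/u(11) + 8) = (-47 + 54)*(82/4 + 8) = 7*(82*(¼) + 8) = 7*(41/2 + 8) = 7*(57/2) = 399/2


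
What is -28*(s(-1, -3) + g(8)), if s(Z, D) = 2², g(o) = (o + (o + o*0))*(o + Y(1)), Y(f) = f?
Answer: -4144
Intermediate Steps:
g(o) = 2*o*(1 + o) (g(o) = (o + (o + o*0))*(o + 1) = (o + (o + 0))*(1 + o) = (o + o)*(1 + o) = (2*o)*(1 + o) = 2*o*(1 + o))
s(Z, D) = 4
-28*(s(-1, -3) + g(8)) = -28*(4 + 2*8*(1 + 8)) = -28*(4 + 2*8*9) = -28*(4 + 144) = -28*148 = -4144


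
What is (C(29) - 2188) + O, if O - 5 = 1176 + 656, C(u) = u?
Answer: -322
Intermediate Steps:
O = 1837 (O = 5 + (1176 + 656) = 5 + 1832 = 1837)
(C(29) - 2188) + O = (29 - 2188) + 1837 = -2159 + 1837 = -322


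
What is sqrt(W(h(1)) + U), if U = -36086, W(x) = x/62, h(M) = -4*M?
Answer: 2*I*sqrt(8669677)/31 ≈ 189.96*I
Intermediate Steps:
W(x) = x/62 (W(x) = x*(1/62) = x/62)
sqrt(W(h(1)) + U) = sqrt((-4*1)/62 - 36086) = sqrt((1/62)*(-4) - 36086) = sqrt(-2/31 - 36086) = sqrt(-1118668/31) = 2*I*sqrt(8669677)/31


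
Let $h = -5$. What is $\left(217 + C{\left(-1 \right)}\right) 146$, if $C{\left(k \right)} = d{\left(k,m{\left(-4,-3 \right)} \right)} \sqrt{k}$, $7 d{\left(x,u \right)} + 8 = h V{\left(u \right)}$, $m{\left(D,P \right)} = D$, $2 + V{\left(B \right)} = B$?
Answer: $31682 + \frac{3212 i}{7} \approx 31682.0 + 458.86 i$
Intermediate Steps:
$V{\left(B \right)} = -2 + B$
$d{\left(x,u \right)} = \frac{2}{7} - \frac{5 u}{7}$ ($d{\left(x,u \right)} = - \frac{8}{7} + \frac{\left(-5\right) \left(-2 + u\right)}{7} = - \frac{8}{7} + \frac{10 - 5 u}{7} = - \frac{8}{7} - \left(- \frac{10}{7} + \frac{5 u}{7}\right) = \frac{2}{7} - \frac{5 u}{7}$)
$C{\left(k \right)} = \frac{22 \sqrt{k}}{7}$ ($C{\left(k \right)} = \left(\frac{2}{7} - - \frac{20}{7}\right) \sqrt{k} = \left(\frac{2}{7} + \frac{20}{7}\right) \sqrt{k} = \frac{22 \sqrt{k}}{7}$)
$\left(217 + C{\left(-1 \right)}\right) 146 = \left(217 + \frac{22 \sqrt{-1}}{7}\right) 146 = \left(217 + \frac{22 i}{7}\right) 146 = 31682 + \frac{3212 i}{7}$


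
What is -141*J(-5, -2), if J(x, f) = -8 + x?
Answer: 1833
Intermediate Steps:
-141*J(-5, -2) = -141*(-8 - 5) = -141*(-13) = 1833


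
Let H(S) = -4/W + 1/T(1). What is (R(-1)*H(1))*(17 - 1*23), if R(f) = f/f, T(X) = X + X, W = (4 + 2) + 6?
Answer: -1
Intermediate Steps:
W = 12 (W = 6 + 6 = 12)
T(X) = 2*X
R(f) = 1
H(S) = 1/6 (H(S) = -4/12 + 1/(2*1) = -4*1/12 + 1/2 = -1/3 + 1*(1/2) = -1/3 + 1/2 = 1/6)
(R(-1)*H(1))*(17 - 1*23) = (1*(1/6))*(17 - 1*23) = (17 - 23)/6 = (1/6)*(-6) = -1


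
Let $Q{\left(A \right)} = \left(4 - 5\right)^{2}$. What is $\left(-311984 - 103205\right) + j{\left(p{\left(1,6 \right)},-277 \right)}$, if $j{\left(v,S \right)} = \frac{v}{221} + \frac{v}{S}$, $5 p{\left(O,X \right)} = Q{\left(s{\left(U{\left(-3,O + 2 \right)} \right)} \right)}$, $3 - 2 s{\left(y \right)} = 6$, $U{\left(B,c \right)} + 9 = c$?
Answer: $- \frac{127083125009}{306085} \approx -4.1519 \cdot 10^{5}$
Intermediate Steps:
$U{\left(B,c \right)} = -9 + c$
$s{\left(y \right)} = - \frac{3}{2}$ ($s{\left(y \right)} = \frac{3}{2} - 3 = - \frac{3}{2}$)
$Q{\left(A \right)} = 1$ ($Q{\left(A \right)} = \left(-1\right)^{2} = 1$)
$p{\left(O,X \right)} = \frac{1}{5}$ ($p{\left(O,X \right)} = \frac{1}{5} \cdot 1 = \frac{1}{5}$)
$j{\left(v,S \right)} = \frac{v}{221} + \frac{v}{S}$ ($j{\left(v,S \right)} = v \frac{1}{221} + \frac{v}{S} = \frac{v}{221} + \frac{v}{S}$)
$\left(-311984 - 103205\right) + j{\left(p{\left(1,6 \right)},-277 \right)} = \left(-311984 - 103205\right) + \left(\frac{1}{221} \cdot \frac{1}{5} + \frac{1}{5 \left(-277\right)}\right) = -415189 + \left(\frac{1}{1105} + \frac{1}{5} \left(- \frac{1}{277}\right)\right) = -415189 + \left(\frac{1}{1105} - \frac{1}{1385}\right) = -415189 + \frac{56}{306085} = - \frac{127083125009}{306085}$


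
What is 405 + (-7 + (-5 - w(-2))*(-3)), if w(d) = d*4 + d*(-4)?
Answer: 413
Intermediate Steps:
w(d) = 0 (w(d) = 4*d - 4*d = 0)
405 + (-7 + (-5 - w(-2))*(-3)) = 405 + (-7 + (-5 - 1*0)*(-3)) = 405 + (-7 + (-5 + 0)*(-3)) = 405 + (-7 - 5*(-3)) = 405 + (-7 + 15) = 405 + 8 = 413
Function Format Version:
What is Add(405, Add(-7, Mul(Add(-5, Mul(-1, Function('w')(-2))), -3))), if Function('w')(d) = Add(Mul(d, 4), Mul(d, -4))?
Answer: 413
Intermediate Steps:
Function('w')(d) = 0 (Function('w')(d) = Add(Mul(4, d), Mul(-4, d)) = 0)
Add(405, Add(-7, Mul(Add(-5, Mul(-1, Function('w')(-2))), -3))) = Add(405, Add(-7, Mul(Add(-5, Mul(-1, 0)), -3))) = Add(405, Add(-7, Mul(Add(-5, 0), -3))) = Add(405, Add(-7, Mul(-5, -3))) = Add(405, Add(-7, 15)) = Add(405, 8) = 413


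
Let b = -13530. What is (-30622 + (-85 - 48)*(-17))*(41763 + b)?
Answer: -800716113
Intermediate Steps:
(-30622 + (-85 - 48)*(-17))*(41763 + b) = (-30622 + (-85 - 48)*(-17))*(41763 - 13530) = (-30622 - 133*(-17))*28233 = (-30622 + 2261)*28233 = -28361*28233 = -800716113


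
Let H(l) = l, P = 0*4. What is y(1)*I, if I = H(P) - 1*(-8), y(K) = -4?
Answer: -32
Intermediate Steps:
P = 0
I = 8 (I = 0 - 1*(-8) = 0 + 8 = 8)
y(1)*I = -4*8 = -32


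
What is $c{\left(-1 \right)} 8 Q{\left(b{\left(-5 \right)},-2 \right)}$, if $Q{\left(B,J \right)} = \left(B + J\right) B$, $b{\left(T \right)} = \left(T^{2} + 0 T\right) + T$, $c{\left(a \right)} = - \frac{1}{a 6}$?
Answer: $480$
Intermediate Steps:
$c{\left(a \right)} = - \frac{1}{6 a}$
$b{\left(T \right)} = T + T^{2}$ ($b{\left(T \right)} = \left(T^{2} + 0\right) + T = T^{2} + T = T + T^{2}$)
$Q{\left(B,J \right)} = B \left(B + J\right)$
$c{\left(-1 \right)} 8 Q{\left(b{\left(-5 \right)},-2 \right)} = - \frac{1}{6 \left(-1\right)} 8 - 5 \left(1 - 5\right) \left(- 5 \left(1 - 5\right) - 2\right) = \left(- \frac{1}{6}\right) \left(-1\right) 8 \left(-5\right) \left(-4\right) \left(\left(-5\right) \left(-4\right) - 2\right) = \frac{1}{6} \cdot 8 \cdot 20 \left(20 - 2\right) = \frac{4 \cdot 20 \cdot 18}{3} = \frac{4}{3} \cdot 360 = 480$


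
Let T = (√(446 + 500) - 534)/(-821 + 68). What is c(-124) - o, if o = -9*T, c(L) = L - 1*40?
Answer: -39562/251 - 3*√946/251 ≈ -157.99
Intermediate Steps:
c(L) = -40 + L (c(L) = L - 40 = -40 + L)
T = 178/251 - √946/753 (T = (√946 - 534)/(-753) = (-534 + √946)*(-1/753) = 178/251 - √946/753 ≈ 0.66832)
o = -1602/251 + 3*√946/251 (o = -9*(178/251 - √946/753) = -1602/251 + 3*√946/251 ≈ -6.0149)
c(-124) - o = (-40 - 124) - (-1602/251 + 3*√946/251) = -164 + (1602/251 - 3*√946/251) = -39562/251 - 3*√946/251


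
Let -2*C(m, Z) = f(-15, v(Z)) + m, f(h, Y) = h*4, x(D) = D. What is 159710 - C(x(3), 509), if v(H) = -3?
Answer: 319363/2 ≈ 1.5968e+5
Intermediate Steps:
f(h, Y) = 4*h
C(m, Z) = 30 - m/2 (C(m, Z) = -(4*(-15) + m)/2 = -(-60 + m)/2 = 30 - m/2)
159710 - C(x(3), 509) = 159710 - (30 - ½*3) = 159710 - (30 - 3/2) = 159710 - 1*57/2 = 159710 - 57/2 = 319363/2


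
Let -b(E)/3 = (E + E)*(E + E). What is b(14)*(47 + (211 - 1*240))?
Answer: -42336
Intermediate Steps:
b(E) = -12*E² (b(E) = -3*(E + E)*(E + E) = -3*2*E*2*E = -12*E²)
b(14)*(47 + (211 - 1*240)) = (-12*14²)*(47 + (211 - 1*240)) = (-12*196)*(47 + (211 - 240)) = -2352*(47 - 29) = -2352*18 = -42336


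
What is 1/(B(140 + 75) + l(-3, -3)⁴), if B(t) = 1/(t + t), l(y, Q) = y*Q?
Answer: 430/2821231 ≈ 0.00015242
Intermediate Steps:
l(y, Q) = Q*y
B(t) = 1/(2*t)
1/(B(140 + 75) + l(-3, -3)⁴) = 1/(1/(2*(140 + 75)) + (-3*(-3))⁴) = 1/((½)/215 + 9⁴) = 1/((½)*(1/215) + 6561) = 1/(1/430 + 6561) = 1/(2821231/430) = 430/2821231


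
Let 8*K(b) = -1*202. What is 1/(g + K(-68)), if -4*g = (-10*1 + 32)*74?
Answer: -4/1729 ≈ -0.0023135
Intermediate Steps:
K(b) = -101/4 (K(b) = (-1*202)/8 = (⅛)*(-202) = -101/4)
g = -407 (g = -(-10*1 + 32)*74/4 = -(-10 + 32)*74/4 = -11*74/2 = -¼*1628 = -407)
1/(g + K(-68)) = 1/(-407 - 101/4) = 1/(-1729/4) = -4/1729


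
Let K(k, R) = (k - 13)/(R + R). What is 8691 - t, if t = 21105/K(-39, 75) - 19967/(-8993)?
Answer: 16266387971/233818 ≈ 69569.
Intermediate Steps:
K(k, R) = (-13 + k)/(2*R) (K(k, R) = (-13 + k)/((2*R)) = (-13 + k)*(1/(2*R)) = (-13 + k)/(2*R))
t = -14234275733/233818 (t = 21105/(((½)*(-13 - 39)/75)) - 19967/(-8993) = 21105/(((½)*(1/75)*(-52))) - 19967*(-1/8993) = 21105/(-26/75) + 19967/8993 = 21105*(-75/26) + 19967/8993 = -1582875/26 + 19967/8993 = -14234275733/233818 ≈ -60878.)
8691 - t = 8691 - 1*(-14234275733/233818) = 8691 + 14234275733/233818 = 16266387971/233818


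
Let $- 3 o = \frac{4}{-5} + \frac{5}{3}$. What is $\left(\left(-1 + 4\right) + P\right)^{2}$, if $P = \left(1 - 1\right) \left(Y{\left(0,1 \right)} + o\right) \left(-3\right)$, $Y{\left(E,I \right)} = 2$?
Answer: $9$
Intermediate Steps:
$o = - \frac{13}{45}$ ($o = - \frac{\frac{4}{-5} + \frac{5}{3}}{3} = - \frac{4 \left(- \frac{1}{5}\right) + 5 \cdot \frac{1}{3}}{3} = - \frac{- \frac{4}{5} + \frac{5}{3}}{3} = \left(- \frac{1}{3}\right) \frac{13}{15} = - \frac{13}{45} \approx -0.28889$)
$P = 0$ ($P = \left(1 - 1\right) \left(2 - \frac{13}{45}\right) \left(-3\right) = 0 \cdot \frac{77}{45} \left(-3\right) = 0 \left(- \frac{77}{15}\right) = 0$)
$\left(\left(-1 + 4\right) + P\right)^{2} = \left(\left(-1 + 4\right) + 0\right)^{2} = \left(3 + 0\right)^{2} = 3^{2} = 9$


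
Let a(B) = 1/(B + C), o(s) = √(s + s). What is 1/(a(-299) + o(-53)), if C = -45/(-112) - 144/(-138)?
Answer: -987253288/31138763816941 - 587523783001*I*√106/62277527633882 ≈ -3.1705e-5 - 0.097129*I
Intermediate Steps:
o(s) = √2*√s (o(s) = √(2*s) = √2*√s)
C = 3723/2576 (C = -45*(-1/112) - 144*(-1/138) = 45/112 + 24/23 = 3723/2576 ≈ 1.4453)
a(B) = 1/(3723/2576 + B) (a(B) = 1/(B + 3723/2576) = 1/(3723/2576 + B))
1/(a(-299) + o(-53)) = 1/(2576/(3723 + 2576*(-299)) + √2*√(-53)) = 1/(2576/(3723 - 770224) + √2*(I*√53)) = 1/(2576/(-766501) + I*√106) = 1/(2576*(-1/766501) + I*√106) = 1/(-2576/766501 + I*√106)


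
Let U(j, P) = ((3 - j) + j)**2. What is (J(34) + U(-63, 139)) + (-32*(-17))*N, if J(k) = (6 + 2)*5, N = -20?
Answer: -10831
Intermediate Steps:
U(j, P) = 9 (U(j, P) = 3**2 = 9)
J(k) = 40 (J(k) = 8*5 = 40)
(J(34) + U(-63, 139)) + (-32*(-17))*N = (40 + 9) - 32*(-17)*(-20) = 49 + 544*(-20) = 49 - 10880 = -10831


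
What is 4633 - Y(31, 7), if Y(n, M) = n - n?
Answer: 4633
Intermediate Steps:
Y(n, M) = 0
4633 - Y(31, 7) = 4633 - 1*0 = 4633 + 0 = 4633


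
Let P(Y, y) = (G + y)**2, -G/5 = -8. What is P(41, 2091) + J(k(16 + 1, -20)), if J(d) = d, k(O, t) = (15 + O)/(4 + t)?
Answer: 4541159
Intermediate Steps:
G = 40 (G = -5*(-8) = 40)
P(Y, y) = (40 + y)**2
k(O, t) = (15 + O)/(4 + t)
P(41, 2091) + J(k(16 + 1, -20)) = (40 + 2091)**2 + (15 + (16 + 1))/(4 - 20) = 2131**2 + (15 + 17)/(-16) = 4541161 - 1/16*32 = 4541161 - 2 = 4541159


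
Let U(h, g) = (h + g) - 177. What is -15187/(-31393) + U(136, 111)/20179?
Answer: 308655983/633479347 ≈ 0.48724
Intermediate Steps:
U(h, g) = -177 + g + h (U(h, g) = (g + h) - 177 = -177 + g + h)
-15187/(-31393) + U(136, 111)/20179 = -15187/(-31393) + (-177 + 111 + 136)/20179 = -15187*(-1/31393) + 70*(1/20179) = 15187/31393 + 70/20179 = 308655983/633479347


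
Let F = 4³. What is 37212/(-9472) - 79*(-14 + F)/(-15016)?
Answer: -16292531/4444736 ≈ -3.6656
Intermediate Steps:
F = 64
37212/(-9472) - 79*(-14 + F)/(-15016) = 37212/(-9472) - 79*(-14 + 64)/(-15016) = 37212*(-1/9472) - 79*50*(-1/15016) = -9303/2368 - 3950*(-1/15016) = -9303/2368 + 1975/7508 = -16292531/4444736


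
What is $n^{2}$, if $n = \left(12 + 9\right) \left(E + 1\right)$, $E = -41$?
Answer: $705600$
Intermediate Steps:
$n = -840$ ($n = \left(12 + 9\right) \left(-41 + 1\right) = 21 \left(-40\right) = -840$)
$n^{2} = \left(-840\right)^{2} = 705600$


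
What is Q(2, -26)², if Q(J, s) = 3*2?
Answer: 36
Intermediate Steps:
Q(J, s) = 6
Q(2, -26)² = 6² = 36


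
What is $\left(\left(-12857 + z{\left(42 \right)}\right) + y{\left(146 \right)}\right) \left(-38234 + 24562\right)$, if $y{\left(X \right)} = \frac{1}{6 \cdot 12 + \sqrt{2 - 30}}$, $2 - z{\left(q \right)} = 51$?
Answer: $\frac{229915188000}{1303} + \frac{6836 i \sqrt{7}}{1303} \approx 1.7645 \cdot 10^{8} + 13.881 i$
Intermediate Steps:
$z{\left(q \right)} = -49$ ($z{\left(q \right)} = 2 - 51 = -49$)
$y{\left(X \right)} = \frac{1}{72 + 2 i \sqrt{7}}$ ($y{\left(X \right)} = \frac{1}{72 + \sqrt{-28}} = \frac{1}{72 + 2 i \sqrt{7}}$)
$\left(\left(-12857 + z{\left(42 \right)}\right) + y{\left(146 \right)}\right) \left(-38234 + 24562\right) = \left(\left(-12857 - 49\right) + \left(\frac{18}{1303} - \frac{i \sqrt{7}}{2606}\right)\right) \left(-38234 + 24562\right) = \left(-12906 + \left(\frac{18}{1303} - \frac{i \sqrt{7}}{2606}\right)\right) \left(-13672\right) = \left(- \frac{16816500}{1303} - \frac{i \sqrt{7}}{2606}\right) \left(-13672\right) = \frac{229915188000}{1303} + \frac{6836 i \sqrt{7}}{1303}$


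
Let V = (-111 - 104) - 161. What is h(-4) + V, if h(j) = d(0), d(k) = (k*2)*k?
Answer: -376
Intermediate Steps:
d(k) = 2*k² (d(k) = (2*k)*k = 2*k²)
h(j) = 0 (h(j) = 2*0² = 2*0 = 0)
V = -376 (V = -215 - 161 = -376)
h(-4) + V = 0 - 376 = -376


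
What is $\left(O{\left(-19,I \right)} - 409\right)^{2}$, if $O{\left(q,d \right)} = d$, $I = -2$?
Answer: $168921$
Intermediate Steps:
$\left(O{\left(-19,I \right)} - 409\right)^{2} = \left(-2 - 409\right)^{2} = \left(-411\right)^{2} = 168921$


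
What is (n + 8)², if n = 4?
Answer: 144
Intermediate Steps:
(n + 8)² = (4 + 8)² = 12² = 144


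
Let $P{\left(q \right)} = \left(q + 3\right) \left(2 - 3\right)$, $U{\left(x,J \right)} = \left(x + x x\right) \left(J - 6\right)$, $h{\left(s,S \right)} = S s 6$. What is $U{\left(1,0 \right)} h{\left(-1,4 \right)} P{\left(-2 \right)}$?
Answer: $-288$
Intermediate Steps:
$h{\left(s,S \right)} = 6 S s$
$U{\left(x,J \right)} = \left(-6 + J\right) \left(x + x^{2}\right)$ ($U{\left(x,J \right)} = \left(x + x^{2}\right) \left(-6 + J\right) = \left(-6 + J\right) \left(x + x^{2}\right)$)
$P{\left(q \right)} = -3 - q$ ($P{\left(q \right)} = \left(3 + q\right) \left(-1\right) = -3 - q$)
$U{\left(1,0 \right)} h{\left(-1,4 \right)} P{\left(-2 \right)} = 1 \left(-6 + 0 - 6 + 0 \cdot 1\right) 6 \cdot 4 \left(-1\right) \left(-3 - -2\right) = 1 \left(-6 + 0 - 6 + 0\right) \left(-24\right) \left(-3 + 2\right) = 1 \left(-12\right) \left(-24\right) \left(-1\right) = \left(-12\right) \left(-24\right) \left(-1\right) = 288 \left(-1\right) = -288$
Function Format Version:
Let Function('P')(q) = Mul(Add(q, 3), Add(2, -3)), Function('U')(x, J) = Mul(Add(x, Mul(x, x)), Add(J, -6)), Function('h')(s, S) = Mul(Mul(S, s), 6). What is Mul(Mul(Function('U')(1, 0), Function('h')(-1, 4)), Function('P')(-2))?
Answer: -288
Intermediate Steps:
Function('h')(s, S) = Mul(6, S, s)
Function('U')(x, J) = Mul(Add(-6, J), Add(x, Pow(x, 2))) (Function('U')(x, J) = Mul(Add(x, Pow(x, 2)), Add(-6, J)) = Mul(Add(-6, J), Add(x, Pow(x, 2))))
Function('P')(q) = Add(-3, Mul(-1, q)) (Function('P')(q) = Mul(Add(3, q), -1) = Add(-3, Mul(-1, q)))
Mul(Mul(Function('U')(1, 0), Function('h')(-1, 4)), Function('P')(-2)) = Mul(Mul(Mul(1, Add(-6, 0, Mul(-6, 1), Mul(0, 1))), Mul(6, 4, -1)), Add(-3, Mul(-1, -2))) = Mul(Mul(Mul(1, Add(-6, 0, -6, 0)), -24), Add(-3, 2)) = Mul(Mul(Mul(1, -12), -24), -1) = Mul(Mul(-12, -24), -1) = Mul(288, -1) = -288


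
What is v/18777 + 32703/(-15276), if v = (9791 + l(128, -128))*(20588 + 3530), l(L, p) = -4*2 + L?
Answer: 110632171249/8692044 ≈ 12728.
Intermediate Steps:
l(L, p) = -8 + L
v = 239033498 (v = (9791 + (-8 + 128))*(20588 + 3530) = (9791 + 120)*24118 = 9911*24118 = 239033498)
v/18777 + 32703/(-15276) = 239033498/18777 + 32703/(-15276) = 239033498*(1/18777) + 32703*(-1/15276) = 21730318/1707 - 10901/5092 = 110632171249/8692044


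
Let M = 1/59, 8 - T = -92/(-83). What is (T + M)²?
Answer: 1144536561/23980609 ≈ 47.728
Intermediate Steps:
T = 572/83 (T = 8 - (-92)/(-83) = 8 - (-92)*(-1)/83 = 8 - 1*92/83 = 8 - 92/83 = 572/83 ≈ 6.8916)
M = 1/59 ≈ 0.016949
(T + M)² = (572/83 + 1/59)² = (33831/4897)² = 1144536561/23980609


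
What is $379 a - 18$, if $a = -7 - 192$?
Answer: $-75439$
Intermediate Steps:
$a = -199$
$379 a - 18 = 379 \left(-199\right) - 18 = -75421 + \left(-57 + 39\right) = -75421 - 18 = -75439$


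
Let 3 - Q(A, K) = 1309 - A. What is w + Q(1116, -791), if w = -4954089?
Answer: -4954279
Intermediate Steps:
Q(A, K) = -1306 + A (Q(A, K) = 3 - (1309 - A) = 3 + (-1309 + A) = -1306 + A)
w + Q(1116, -791) = -4954089 + (-1306 + 1116) = -4954089 - 190 = -4954279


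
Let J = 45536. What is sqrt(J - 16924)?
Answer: 2*sqrt(7153) ≈ 169.15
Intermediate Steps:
sqrt(J - 16924) = sqrt(45536 - 16924) = sqrt(28612) = 2*sqrt(7153)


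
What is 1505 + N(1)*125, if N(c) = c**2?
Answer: 1630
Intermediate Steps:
1505 + N(1)*125 = 1505 + 1**2*125 = 1505 + 1*125 = 1505 + 125 = 1630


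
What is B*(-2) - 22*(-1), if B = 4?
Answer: 14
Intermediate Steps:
B*(-2) - 22*(-1) = 4*(-2) - 22*(-1) = -8 + 22 = 14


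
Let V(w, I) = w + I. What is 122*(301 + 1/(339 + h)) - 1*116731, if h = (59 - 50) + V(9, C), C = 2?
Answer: -28723109/359 ≈ -80009.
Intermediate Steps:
V(w, I) = I + w
h = 20 (h = (59 - 50) + (2 + 9) = 9 + 11 = 20)
122*(301 + 1/(339 + h)) - 1*116731 = 122*(301 + 1/(339 + 20)) - 1*116731 = 122*(301 + 1/359) - 116731 = 122*(108060/359) - 116731 = 13183320/359 - 116731 = -28723109/359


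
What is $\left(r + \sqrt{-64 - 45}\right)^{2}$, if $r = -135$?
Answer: $\left(135 - i \sqrt{109}\right)^{2} \approx 18116.0 - 2818.9 i$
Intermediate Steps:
$\left(r + \sqrt{-64 - 45}\right)^{2} = \left(-135 + \sqrt{-64 - 45}\right)^{2} = \left(-135 + \sqrt{-109}\right)^{2} = \left(-135 + i \sqrt{109}\right)^{2}$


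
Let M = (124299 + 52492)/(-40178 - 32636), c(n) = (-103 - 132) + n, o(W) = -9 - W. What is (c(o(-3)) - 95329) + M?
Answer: -6959010771/72814 ≈ -95572.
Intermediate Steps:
c(n) = -235 + n
M = -176791/72814 (M = 176791/(-72814) = 176791*(-1/72814) = -176791/72814 ≈ -2.4280)
(c(o(-3)) - 95329) + M = ((-235 + (-9 - 1*(-3))) - 95329) - 176791/72814 = ((-235 + (-9 + 3)) - 95329) - 176791/72814 = ((-235 - 6) - 95329) - 176791/72814 = (-241 - 95329) - 176791/72814 = -95570 - 176791/72814 = -6959010771/72814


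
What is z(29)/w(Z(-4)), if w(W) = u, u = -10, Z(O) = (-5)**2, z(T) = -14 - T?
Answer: 43/10 ≈ 4.3000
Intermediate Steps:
Z(O) = 25
w(W) = -10
z(29)/w(Z(-4)) = (-14 - 1*29)/(-10) = (-14 - 29)*(-1/10) = -43*(-1/10) = 43/10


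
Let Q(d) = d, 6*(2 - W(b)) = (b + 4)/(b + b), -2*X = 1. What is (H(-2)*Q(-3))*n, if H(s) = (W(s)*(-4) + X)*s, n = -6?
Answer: 318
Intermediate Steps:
X = -½ (X = -½*1 = -½ ≈ -0.50000)
W(b) = 2 - (4 + b)/(12*b) (W(b) = 2 - (b + 4)/(6*(b + b)) = 2 - (4 + b)/(6*(2*b)) = 2 - (4 + b)*1/(2*b)/6 = 2 - (4 + b)/(12*b))
H(s) = s*(-½ - (-4 + 23*s)/(3*s)) (H(s) = (((-4 + 23*s)/(12*s))*(-4) - ½)*s = (-(-4 + 23*s)/(3*s) - ½)*s = (-½ - (-4 + 23*s)/(3*s))*s = s*(-½ - (-4 + 23*s)/(3*s)))
(H(-2)*Q(-3))*n = ((4/3 - 49/6*(-2))*(-3))*(-6) = ((4/3 + 49/3)*(-3))*(-6) = ((53/3)*(-3))*(-6) = -53*(-6) = 318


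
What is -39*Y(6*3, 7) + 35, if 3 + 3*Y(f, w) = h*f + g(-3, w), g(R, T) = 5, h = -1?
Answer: 243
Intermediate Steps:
Y(f, w) = 2/3 - f/3 (Y(f, w) = -1 + (-f + 5)/3 = -1 + (5 - f)/3 = -1 + (5/3 - f/3) = 2/3 - f/3)
-39*Y(6*3, 7) + 35 = -39*(2/3 - 2*3) + 35 = -39*(2/3 - 1/3*18) + 35 = -39*(2/3 - 6) + 35 = -39*(-16/3) + 35 = 208 + 35 = 243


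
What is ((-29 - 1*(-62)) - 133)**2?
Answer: 10000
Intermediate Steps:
((-29 - 1*(-62)) - 133)**2 = ((-29 + 62) - 133)**2 = (33 - 133)**2 = (-100)**2 = 10000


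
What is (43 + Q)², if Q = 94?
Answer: 18769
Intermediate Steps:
(43 + Q)² = (43 + 94)² = 137² = 18769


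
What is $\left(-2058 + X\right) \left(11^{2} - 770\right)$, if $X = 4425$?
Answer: $-1536183$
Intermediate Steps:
$\left(-2058 + X\right) \left(11^{2} - 770\right) = \left(-2058 + 4425\right) \left(11^{2} - 770\right) = 2367 \left(121 - 770\right) = 2367 \left(-649\right) = -1536183$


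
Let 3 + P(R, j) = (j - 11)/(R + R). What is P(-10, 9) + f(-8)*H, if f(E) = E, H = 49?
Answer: -3949/10 ≈ -394.90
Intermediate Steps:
P(R, j) = -3 + (-11 + j)/(2*R) (P(R, j) = -3 + (j - 11)/(R + R) = -3 + (-11 + j)/((2*R)) = -3 + (-11 + j)*(1/(2*R)) = -3 + (-11 + j)/(2*R))
P(-10, 9) + f(-8)*H = (½)*(-11 + 9 - 6*(-10))/(-10) - 8*49 = (½)*(-⅒)*(-11 + 9 + 60) - 392 = (½)*(-⅒)*58 - 392 = -29/10 - 392 = -3949/10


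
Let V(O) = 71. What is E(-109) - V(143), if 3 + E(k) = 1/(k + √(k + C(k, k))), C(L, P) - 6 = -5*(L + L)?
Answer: -806265/10894 - √987/10894 ≈ -74.013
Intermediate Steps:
C(L, P) = 6 - 10*L (C(L, P) = 6 - 5*(L + L) = 6 - 10*L)
E(k) = -3 + 1/(k + √(6 - 9*k)) (E(k) = -3 + 1/(k + √(k + (6 - 10*k))) = -3 + 1/(k + √(6 - 9*k)))
E(-109) - V(143) = (1 - 3*(-109) - 3*√(6 - 9*(-109)))/(-109 + √3*√(2 - 3*(-109))) - 1*71 = (1 + 327 - 3*√(6 + 981))/(-109 + √3*√(2 + 327)) - 71 = (1 + 327 - 3*√987)/(-109 + √3*√329) - 71 = (328 - 3*√987)/(-109 + √987) - 71 = -71 + (328 - 3*√987)/(-109 + √987)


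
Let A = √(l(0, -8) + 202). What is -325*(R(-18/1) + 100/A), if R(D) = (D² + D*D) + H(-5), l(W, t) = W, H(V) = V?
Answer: -208975 - 16250*√202/101 ≈ -2.1126e+5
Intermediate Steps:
R(D) = -5 + 2*D² (R(D) = (D² + D*D) - 5 = (D² + D²) - 5 = 2*D² - 5 = -5 + 2*D²)
A = √202 (A = √(0 + 202) = √202 ≈ 14.213)
-325*(R(-18/1) + 100/A) = -325*((-5 + 2*(-18/1)²) + 100/(√202)) = -325*((-5 + 2*(-18*1)²) + 100*(√202/202)) = -325*((-5 + 2*(-18)²) + 50*√202/101) = -325*((-5 + 2*324) + 50*√202/101) = -325*((-5 + 648) + 50*√202/101) = -325*(643 + 50*√202/101) = -208975 - 16250*√202/101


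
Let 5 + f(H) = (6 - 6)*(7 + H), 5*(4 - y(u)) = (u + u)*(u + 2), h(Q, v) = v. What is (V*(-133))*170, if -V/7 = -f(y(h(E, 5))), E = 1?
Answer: 791350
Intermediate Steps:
y(u) = 4 - 2*u*(2 + u)/5 (y(u) = 4 - (u + u)*(u + 2)/5 = 4 - 2*u*(2 + u)/5)
f(H) = -5 (f(H) = -5 + (6 - 6)*(7 + H) = -5 + 0*(7 + H) = -5 + 0 = -5)
V = -35 (V = -(-7)*(-5) = -7*5 = -35)
(V*(-133))*170 = -35*(-133)*170 = 4655*170 = 791350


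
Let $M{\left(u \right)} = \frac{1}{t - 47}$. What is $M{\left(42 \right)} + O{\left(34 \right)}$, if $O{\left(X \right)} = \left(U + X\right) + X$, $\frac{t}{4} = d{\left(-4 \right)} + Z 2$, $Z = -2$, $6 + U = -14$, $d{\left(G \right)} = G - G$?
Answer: $\frac{3023}{63} \approx 47.984$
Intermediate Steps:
$d{\left(G \right)} = 0$
$U = -20$ ($U = -6 - 14 = -20$)
$t = -16$ ($t = 4 \left(0 - 4\right) = 4 \left(-4\right) = -16$)
$O{\left(X \right)} = -20 + 2 X$ ($O{\left(X \right)} = \left(-20 + X\right) + X = -20 + 2 X$)
$M{\left(u \right)} = - \frac{1}{63}$ ($M{\left(u \right)} = \frac{1}{-16 - 47} = \frac{1}{-63} = - \frac{1}{63}$)
$M{\left(42 \right)} + O{\left(34 \right)} = - \frac{1}{63} + \left(-20 + 2 \cdot 34\right) = - \frac{1}{63} + \left(-20 + 68\right) = - \frac{1}{63} + 48 = \frac{3023}{63}$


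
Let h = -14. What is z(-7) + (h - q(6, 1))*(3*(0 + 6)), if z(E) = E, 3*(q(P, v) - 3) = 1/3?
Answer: -315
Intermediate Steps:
q(P, v) = 28/9 (q(P, v) = 3 + (⅓)/3 = 3 + (⅓)*(⅓) = 3 + ⅑ = 28/9)
z(-7) + (h - q(6, 1))*(3*(0 + 6)) = -7 + (-14 - 1*28/9)*(3*(0 + 6)) = -7 + (-14 - 28/9)*(3*6) = -7 - 154/9*18 = -7 - 308 = -315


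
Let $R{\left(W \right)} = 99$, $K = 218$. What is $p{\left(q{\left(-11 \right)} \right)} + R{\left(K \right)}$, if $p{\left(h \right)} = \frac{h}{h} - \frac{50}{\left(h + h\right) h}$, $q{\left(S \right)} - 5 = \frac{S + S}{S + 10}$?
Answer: $\frac{72875}{729} \approx 99.966$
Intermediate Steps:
$q{\left(S \right)} = 5 + \frac{2 S}{10 + S}$ ($q{\left(S \right)} = 5 + \frac{S + S}{S + 10} = 5 + \frac{2 S}{10 + S}$)
$p{\left(h \right)} = 1 - \frac{25}{h^{2}}$ ($p{\left(h \right)} = 1 - \frac{50}{2 h h} = 1 - \frac{50}{2 h^{2}} = 1 - 50 \frac{1}{2 h^{2}} = 1 - \frac{25}{h^{2}}$)
$p{\left(q{\left(-11 \right)} \right)} + R{\left(K \right)} = \left(1 - \frac{25}{\frac{1}{\left(10 - 11\right)^{2}} \left(50 + 7 \left(-11\right)\right)^{2}}\right) + 99 = \left(1 - \frac{25}{\left(50 - 77\right)^{2}}\right) + 99 = \left(1 - \frac{25}{729}\right) + 99 = \frac{704}{729} + 99 = \frac{72875}{729}$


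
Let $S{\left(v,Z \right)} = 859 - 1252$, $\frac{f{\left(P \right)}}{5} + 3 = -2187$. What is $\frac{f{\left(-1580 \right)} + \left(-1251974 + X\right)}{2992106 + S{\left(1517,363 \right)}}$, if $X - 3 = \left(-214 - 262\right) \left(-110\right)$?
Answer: $- \frac{1210561}{2991713} \approx -0.40464$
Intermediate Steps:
$f{\left(P \right)} = -10950$ ($f{\left(P \right)} = -15 + 5 \left(-2187\right) = -15 - 10935 = -10950$)
$S{\left(v,Z \right)} = -393$ ($S{\left(v,Z \right)} = 859 - 1252 = -393$)
$X = 52363$ ($X = 3 + \left(-214 - 262\right) \left(-110\right) = 3 - -52360 = 3 + 52360 = 52363$)
$\frac{f{\left(-1580 \right)} + \left(-1251974 + X\right)}{2992106 + S{\left(1517,363 \right)}} = \frac{-10950 + \left(-1251974 + 52363\right)}{2992106 - 393} = \frac{-10950 - 1199611}{2991713} = \left(-1210561\right) \frac{1}{2991713} = - \frac{1210561}{2991713}$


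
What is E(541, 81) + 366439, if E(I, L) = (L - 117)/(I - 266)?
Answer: 100770689/275 ≈ 3.6644e+5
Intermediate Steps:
E(I, L) = (-117 + L)/(-266 + I)
E(541, 81) + 366439 = (-117 + 81)/(-266 + 541) + 366439 = -36/275 + 366439 = 100770689/275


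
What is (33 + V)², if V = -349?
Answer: 99856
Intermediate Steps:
(33 + V)² = (33 - 349)² = (-316)² = 99856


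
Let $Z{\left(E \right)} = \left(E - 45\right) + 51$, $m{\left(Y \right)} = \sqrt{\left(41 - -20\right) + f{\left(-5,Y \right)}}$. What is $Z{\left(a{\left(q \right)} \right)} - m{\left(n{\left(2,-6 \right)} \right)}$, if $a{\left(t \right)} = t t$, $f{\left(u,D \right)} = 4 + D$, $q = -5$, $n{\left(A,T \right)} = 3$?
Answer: $31 - 2 \sqrt{17} \approx 22.754$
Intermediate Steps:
$a{\left(t \right)} = t^{2}$
$m{\left(Y \right)} = \sqrt{65 + Y}$ ($m{\left(Y \right)} = \sqrt{\left(41 - -20\right) + \left(4 + Y\right)} = \sqrt{\left(41 + 20\right) + \left(4 + Y\right)} = \sqrt{61 + \left(4 + Y\right)} = \sqrt{65 + Y}$)
$Z{\left(E \right)} = 6 + E$ ($Z{\left(E \right)} = \left(-45 + E\right) + 51 = 6 + E$)
$Z{\left(a{\left(q \right)} \right)} - m{\left(n{\left(2,-6 \right)} \right)} = \left(6 + \left(-5\right)^{2}\right) - \sqrt{65 + 3} = \left(6 + 25\right) - \sqrt{68} = 31 - 2 \sqrt{17}$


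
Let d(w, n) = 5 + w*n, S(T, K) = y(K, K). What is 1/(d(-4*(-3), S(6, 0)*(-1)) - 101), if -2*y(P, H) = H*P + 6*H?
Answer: -1/96 ≈ -0.010417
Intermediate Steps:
y(P, H) = -3*H - H*P/2 (y(P, H) = -(H*P + 6*H)/2 = -(6*H + H*P)/2 = -3*H - H*P/2)
S(T, K) = -K*(6 + K)/2
d(w, n) = 5 + n*w
1/(d(-4*(-3), S(6, 0)*(-1)) - 101) = 1/((5 + (-½*0*(6 + 0)*(-1))*(-4*(-3))) - 101) = 1/((5 + (-½*0*6*(-1))*12) - 101) = 1/((5 + (0*(-1))*12) - 101) = 1/((5 + 0*12) - 101) = 1/((5 + 0) - 101) = 1/(5 - 101) = 1/(-96) = -1/96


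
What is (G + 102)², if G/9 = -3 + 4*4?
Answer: 47961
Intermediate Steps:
G = 117 (G = 9*(-3 + 4*4) = 9*(-3 + 16) = 9*13 = 117)
(G + 102)² = (117 + 102)² = 219² = 47961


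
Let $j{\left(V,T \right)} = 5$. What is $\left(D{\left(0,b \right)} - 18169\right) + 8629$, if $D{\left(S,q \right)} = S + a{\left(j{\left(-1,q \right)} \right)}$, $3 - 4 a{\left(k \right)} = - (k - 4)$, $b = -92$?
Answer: $-9539$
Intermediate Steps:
$a{\left(k \right)} = - \frac{1}{4} + \frac{k}{4}$ ($a{\left(k \right)} = \frac{3}{4} - \frac{\left(-1\right) \left(k - 4\right)}{4} = \frac{3}{4} - \frac{\left(-1\right) \left(-4 + k\right)}{4} = \frac{3}{4} - \frac{4 - k}{4} = \frac{3}{4} + \left(-1 + \frac{k}{4}\right) = - \frac{1}{4} + \frac{k}{4}$)
$D{\left(S,q \right)} = 1 + S$ ($D{\left(S,q \right)} = S + \left(- \frac{1}{4} + \frac{1}{4} \cdot 5\right) = S + \left(- \frac{1}{4} + \frac{5}{4}\right) = S + 1 = 1 + S$)
$\left(D{\left(0,b \right)} - 18169\right) + 8629 = \left(\left(1 + 0\right) - 18169\right) + 8629 = \left(1 - 18169\right) + 8629 = -18168 + 8629 = -9539$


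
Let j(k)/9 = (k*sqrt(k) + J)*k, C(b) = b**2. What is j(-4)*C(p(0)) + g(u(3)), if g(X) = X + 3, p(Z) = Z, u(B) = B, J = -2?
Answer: 6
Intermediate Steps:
g(X) = 3 + X
j(k) = 9*k*(-2 + k**(3/2)) (j(k) = 9*((k*sqrt(k) - 2)*k) = 9*((k**(3/2) - 2)*k) = 9*((-2 + k**(3/2))*k) = 9*(k*(-2 + k**(3/2))) = 9*k*(-2 + k**(3/2)))
j(-4)*C(p(0)) + g(u(3)) = (-18*(-4) + 9*(-4)**(5/2))*0**2 + (3 + 3) = (72 + 9*(32*I))*0 + 6 = (72 + 288*I)*0 + 6 = 0 + 6 = 6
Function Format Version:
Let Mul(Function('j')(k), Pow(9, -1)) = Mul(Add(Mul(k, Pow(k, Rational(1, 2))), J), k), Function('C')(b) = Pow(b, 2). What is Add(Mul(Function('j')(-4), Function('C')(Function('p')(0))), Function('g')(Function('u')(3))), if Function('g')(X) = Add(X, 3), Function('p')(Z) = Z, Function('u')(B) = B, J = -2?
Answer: 6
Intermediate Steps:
Function('g')(X) = Add(3, X)
Function('j')(k) = Mul(9, k, Add(-2, Pow(k, Rational(3, 2)))) (Function('j')(k) = Mul(9, Mul(Add(Mul(k, Pow(k, Rational(1, 2))), -2), k)) = Mul(9, Mul(Add(Pow(k, Rational(3, 2)), -2), k)) = Mul(9, Mul(Add(-2, Pow(k, Rational(3, 2))), k)) = Mul(9, Mul(k, Add(-2, Pow(k, Rational(3, 2))))) = Mul(9, k, Add(-2, Pow(k, Rational(3, 2)))))
Add(Mul(Function('j')(-4), Function('C')(Function('p')(0))), Function('g')(Function('u')(3))) = Add(Mul(Add(Mul(-18, -4), Mul(9, Pow(-4, Rational(5, 2)))), Pow(0, 2)), Add(3, 3)) = Add(Mul(Add(72, Mul(9, Mul(32, I))), 0), 6) = Add(Mul(Add(72, Mul(288, I)), 0), 6) = Add(0, 6) = 6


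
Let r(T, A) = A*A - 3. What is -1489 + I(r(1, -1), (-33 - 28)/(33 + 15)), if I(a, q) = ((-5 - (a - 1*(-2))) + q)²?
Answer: -3340055/2304 ≈ -1449.7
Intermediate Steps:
r(T, A) = -3 + A² (r(T, A) = A² - 3 = -3 + A²)
I(a, q) = (-7 + q - a)² (I(a, q) = ((-5 - (a + 2)) + q)² = ((-5 - (2 + a)) + q)² = ((-5 + (-2 - a)) + q)² = ((-7 - a) + q)² = (-7 + q - a)²)
-1489 + I(r(1, -1), (-33 - 28)/(33 + 15)) = -1489 + (7 + (-3 + (-1)²) - (-33 - 28)/(33 + 15))² = -1489 + (7 + (-3 + 1) - (-61)/48)² = -1489 + (7 - 2 - (-61)/48)² = -1489 + (7 - 2 - 1*(-61/48))² = -1489 + (7 - 2 + 61/48)² = -1489 + (301/48)² = -1489 + 90601/2304 = -3340055/2304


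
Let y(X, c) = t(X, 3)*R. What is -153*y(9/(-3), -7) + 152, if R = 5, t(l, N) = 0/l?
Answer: 152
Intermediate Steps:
t(l, N) = 0
y(X, c) = 0 (y(X, c) = 0*5 = 0)
-153*y(9/(-3), -7) + 152 = -153*0 + 152 = 0 + 152 = 152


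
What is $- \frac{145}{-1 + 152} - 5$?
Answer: $- \frac{900}{151} \approx -5.9603$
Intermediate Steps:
$- \frac{145}{-1 + 152} - 5 = - \frac{145}{151} - 5 = - \frac{900}{151}$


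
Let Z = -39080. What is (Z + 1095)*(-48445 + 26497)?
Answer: 833694780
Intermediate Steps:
(Z + 1095)*(-48445 + 26497) = (-39080 + 1095)*(-48445 + 26497) = -37985*(-21948) = 833694780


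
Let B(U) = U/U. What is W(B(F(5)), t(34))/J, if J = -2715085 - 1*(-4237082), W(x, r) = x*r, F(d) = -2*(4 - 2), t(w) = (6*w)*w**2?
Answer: 235824/1521997 ≈ 0.15494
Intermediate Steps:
t(w) = 6*w**3
F(d) = -4 (F(d) = -2*2 = -4)
B(U) = 1
W(x, r) = r*x
J = 1521997 (J = -2715085 + 4237082 = 1521997)
W(B(F(5)), t(34))/J = ((6*34**3)*1)/1521997 = ((6*39304)*1)*(1/1521997) = (235824*1)*(1/1521997) = 235824*(1/1521997) = 235824/1521997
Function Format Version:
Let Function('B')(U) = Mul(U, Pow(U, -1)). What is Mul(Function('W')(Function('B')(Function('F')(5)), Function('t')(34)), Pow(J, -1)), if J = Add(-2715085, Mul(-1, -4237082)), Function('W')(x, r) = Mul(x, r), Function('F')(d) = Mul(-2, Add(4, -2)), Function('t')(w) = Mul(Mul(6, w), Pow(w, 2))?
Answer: Rational(235824, 1521997) ≈ 0.15494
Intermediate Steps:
Function('t')(w) = Mul(6, Pow(w, 3))
Function('F')(d) = -4 (Function('F')(d) = Mul(-2, 2) = -4)
Function('B')(U) = 1
Function('W')(x, r) = Mul(r, x)
J = 1521997 (J = Add(-2715085, 4237082) = 1521997)
Mul(Function('W')(Function('B')(Function('F')(5)), Function('t')(34)), Pow(J, -1)) = Mul(Mul(Mul(6, Pow(34, 3)), 1), Pow(1521997, -1)) = Mul(Mul(Mul(6, 39304), 1), Rational(1, 1521997)) = Mul(Mul(235824, 1), Rational(1, 1521997)) = Mul(235824, Rational(1, 1521997)) = Rational(235824, 1521997)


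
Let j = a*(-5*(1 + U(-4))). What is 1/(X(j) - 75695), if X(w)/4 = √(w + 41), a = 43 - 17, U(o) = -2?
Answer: -75695/5729730289 - 12*√19/5729730289 ≈ -1.3220e-5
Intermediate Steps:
a = 26
j = 130 (j = 26*(-5*(1 - 2)) = 26*(-5*(-1)) = 26*5 = 130)
X(w) = 4*√(41 + w) (X(w) = 4*√(w + 41) = 4*√(41 + w))
1/(X(j) - 75695) = 1/(4*√(41 + 130) - 75695) = 1/(4*√171 - 75695) = 1/(4*(3*√19) - 75695) = 1/(12*√19 - 75695) = 1/(-75695 + 12*√19)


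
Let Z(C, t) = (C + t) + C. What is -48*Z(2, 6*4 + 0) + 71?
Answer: -1273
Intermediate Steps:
Z(C, t) = t + 2*C
-48*Z(2, 6*4 + 0) + 71 = -48*((6*4 + 0) + 2*2) + 71 = -48*((24 + 0) + 4) + 71 = -48*(24 + 4) + 71 = -48*28 + 71 = -1344 + 71 = -1273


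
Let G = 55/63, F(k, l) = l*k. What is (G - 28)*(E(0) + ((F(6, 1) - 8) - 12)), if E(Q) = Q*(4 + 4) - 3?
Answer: 29053/63 ≈ 461.16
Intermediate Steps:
F(k, l) = k*l
E(Q) = -3 + 8*Q (E(Q) = Q*8 - 3 = 8*Q - 3 = -3 + 8*Q)
G = 55/63 (G = 55*(1/63) = 55/63 ≈ 0.87302)
(G - 28)*(E(0) + ((F(6, 1) - 8) - 12)) = (55/63 - 28)*((-3 + 8*0) + ((6*1 - 8) - 12)) = -1709*((-3 + 0) + ((6 - 8) - 12))/63 = -1709*(-3 + (-2 - 12))/63 = -1709*(-3 - 14)/63 = -1709/63*(-17) = 29053/63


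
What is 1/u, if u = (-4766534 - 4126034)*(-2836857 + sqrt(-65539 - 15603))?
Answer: 2836857/71565232768987899688 + I*sqrt(81142)/71565232768987899688 ≈ 3.964e-14 + 3.9803e-18*I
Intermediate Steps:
u = 25226943778776 - 8892568*I*sqrt(81142) (u = -8892568*(-2836857 + sqrt(-81142)) = -8892568*(-2836857 + I*sqrt(81142)) = 25226943778776 - 8892568*I*sqrt(81142) ≈ 2.5227e+13 - 2.5331e+9*I)
1/u = 1/(25226943778776 - 8892568*I*sqrt(81142))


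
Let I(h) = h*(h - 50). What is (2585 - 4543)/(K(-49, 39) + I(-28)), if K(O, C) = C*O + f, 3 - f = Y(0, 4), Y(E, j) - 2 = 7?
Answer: -22/3 ≈ -7.3333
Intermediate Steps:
Y(E, j) = 9 (Y(E, j) = 2 + 7 = 9)
f = -6 (f = 3 - 1*9 = 3 - 9 = -6)
I(h) = h*(-50 + h)
K(O, C) = -6 + C*O (K(O, C) = C*O - 6 = -6 + C*O)
(2585 - 4543)/(K(-49, 39) + I(-28)) = (2585 - 4543)/((-6 + 39*(-49)) - 28*(-50 - 28)) = -1958/((-6 - 1911) - 28*(-78)) = -1958/(-1917 + 2184) = -1958/267 = -1958*1/267 = -22/3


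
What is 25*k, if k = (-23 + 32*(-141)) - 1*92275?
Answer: -2420250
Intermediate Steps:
k = -96810 (k = (-23 - 4512) - 92275 = -4535 - 92275 = -96810)
25*k = 25*(-96810) = -2420250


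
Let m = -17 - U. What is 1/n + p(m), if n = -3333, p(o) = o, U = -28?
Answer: 36662/3333 ≈ 11.000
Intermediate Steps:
m = 11 (m = -17 - 1*(-28) = -17 + 28 = 11)
1/n + p(m) = 1/(-3333) + 11 = -1/3333 + 11 = 36662/3333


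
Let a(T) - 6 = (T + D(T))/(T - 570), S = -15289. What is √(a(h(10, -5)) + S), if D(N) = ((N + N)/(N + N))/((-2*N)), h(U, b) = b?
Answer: I*√20211756230/1150 ≈ 123.62*I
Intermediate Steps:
D(N) = -1/(2*N) (D(N) = ((2*N)/((2*N)))*(-1/(2*N)) = ((2*N)*(1/(2*N)))*(-1/(2*N)) = 1*(-1/(2*N)) = -1/(2*N))
a(T) = 6 + (T - 1/(2*T))/(-570 + T) (a(T) = 6 + (T - 1/(2*T))/(T - 570) = 6 + (T - 1/(2*T))/(-570 + T))
√(a(h(10, -5)) + S) = √((½)*(-1 - 6840*(-5) + 14*(-5)²)/(-5*(-570 - 5)) - 15289) = √((½)*(-⅕)*(-1 + 34200 + 14*25)/(-575) - 15289) = √((½)*(-⅕)*(-1/575)*(-1 + 34200 + 350) - 15289) = √((½)*(-⅕)*(-1/575)*34549 - 15289) = √(34549/5750 - 15289) = √(-87877201/5750) = I*√20211756230/1150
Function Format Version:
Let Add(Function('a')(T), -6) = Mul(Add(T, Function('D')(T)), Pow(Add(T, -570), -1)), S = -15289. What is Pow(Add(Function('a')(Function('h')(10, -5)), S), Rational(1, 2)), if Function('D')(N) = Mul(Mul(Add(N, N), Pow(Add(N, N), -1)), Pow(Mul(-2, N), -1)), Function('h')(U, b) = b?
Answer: Mul(Rational(1, 1150), I, Pow(20211756230, Rational(1, 2))) ≈ Mul(123.62, I)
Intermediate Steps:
Function('D')(N) = Mul(Rational(-1, 2), Pow(N, -1)) (Function('D')(N) = Mul(Mul(Mul(2, N), Pow(Mul(2, N), -1)), Mul(Rational(-1, 2), Pow(N, -1))) = Mul(Mul(Mul(2, N), Mul(Rational(1, 2), Pow(N, -1))), Mul(Rational(-1, 2), Pow(N, -1))) = Mul(1, Mul(Rational(-1, 2), Pow(N, -1))) = Mul(Rational(-1, 2), Pow(N, -1)))
Function('a')(T) = Add(6, Mul(Pow(Add(-570, T), -1), Add(T, Mul(Rational(-1, 2), Pow(T, -1))))) (Function('a')(T) = Add(6, Mul(Add(T, Mul(Rational(-1, 2), Pow(T, -1))), Pow(Add(T, -570), -1))) = Add(6, Mul(Add(T, Mul(Rational(-1, 2), Pow(T, -1))), Pow(Add(-570, T), -1))) = Add(6, Mul(Pow(Add(-570, T), -1), Add(T, Mul(Rational(-1, 2), Pow(T, -1))))))
Pow(Add(Function('a')(Function('h')(10, -5)), S), Rational(1, 2)) = Pow(Add(Mul(Rational(1, 2), Pow(-5, -1), Pow(Add(-570, -5), -1), Add(-1, Mul(-6840, -5), Mul(14, Pow(-5, 2)))), -15289), Rational(1, 2)) = Pow(Add(Mul(Rational(1, 2), Rational(-1, 5), Pow(-575, -1), Add(-1, 34200, Mul(14, 25))), -15289), Rational(1, 2)) = Pow(Add(Mul(Rational(1, 2), Rational(-1, 5), Rational(-1, 575), Add(-1, 34200, 350)), -15289), Rational(1, 2)) = Pow(Add(Mul(Rational(1, 2), Rational(-1, 5), Rational(-1, 575), 34549), -15289), Rational(1, 2)) = Pow(Add(Rational(34549, 5750), -15289), Rational(1, 2)) = Pow(Rational(-87877201, 5750), Rational(1, 2)) = Mul(Rational(1, 1150), I, Pow(20211756230, Rational(1, 2)))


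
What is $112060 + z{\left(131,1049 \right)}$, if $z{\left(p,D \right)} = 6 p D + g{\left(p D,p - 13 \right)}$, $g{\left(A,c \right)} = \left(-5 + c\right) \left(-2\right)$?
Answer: $936348$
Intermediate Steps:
$g{\left(A,c \right)} = 10 - 2 c$
$z{\left(p,D \right)} = 36 - 2 p + 6 D p$ ($z{\left(p,D \right)} = 6 p D - \left(-10 + 2 \left(p - 13\right)\right) = 6 D p - \left(-10 + 2 \left(-13 + p\right)\right) = 6 D p + \left(10 - \left(-26 + 2 p\right)\right) = 6 D p - \left(-36 + 2 p\right) = 36 - 2 p + 6 D p$)
$112060 + z{\left(131,1049 \right)} = 112060 + \left(36 - 262 + 6 \cdot 1049 \cdot 131\right) = 112060 + \left(36 - 262 + 824514\right) = 112060 + 824288 = 936348$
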